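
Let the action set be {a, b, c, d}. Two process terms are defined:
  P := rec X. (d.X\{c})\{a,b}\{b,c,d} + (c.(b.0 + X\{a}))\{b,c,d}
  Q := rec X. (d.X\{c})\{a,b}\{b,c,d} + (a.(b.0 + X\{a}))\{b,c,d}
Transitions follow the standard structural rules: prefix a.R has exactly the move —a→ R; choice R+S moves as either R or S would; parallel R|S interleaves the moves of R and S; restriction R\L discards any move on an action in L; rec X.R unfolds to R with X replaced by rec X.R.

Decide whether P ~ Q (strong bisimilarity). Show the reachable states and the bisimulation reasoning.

NO

LTS(P): 1 reachable states
  s0 = rec X. (d.X\{c})\{a,b}\{b,c,d} + (c.(b.0 + X\{a}))\{b,c,d} has moves ∅
LTS(Q): 2 reachable states
  t0 = rec X. (d.X\{c})\{a,b}\{b,c,d} + (a.(b.0 + X\{a}))\{b,c,d} has moves —a→ t1
  t1 = (b.0 + (rec X. (d.X\{c})\{a,b}\{b,c,d} + (a.(b.0 + X\{a}))\{b,c,d})\{a})\{b,c,d} has moves ∅
Bisimilarity quotient blocks:
  B0 = {s0, t1}
  B1 = {t0}
s0 ∈ B0, t0 ∈ B1 → different blocks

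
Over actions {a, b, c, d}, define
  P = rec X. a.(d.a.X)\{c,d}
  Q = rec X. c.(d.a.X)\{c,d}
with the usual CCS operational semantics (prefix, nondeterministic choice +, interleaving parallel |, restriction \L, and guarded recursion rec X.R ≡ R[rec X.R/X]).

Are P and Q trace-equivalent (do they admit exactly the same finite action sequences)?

P's transition system — 2 states:
  u0 = rec X. a.(d.a.X)\{c,d} | -a-> u1
  u1 = (d.a.(rec X. a.(d.a.X)\{c,d}))\{c,d} | stopped
Q's transition system — 2 states:
  v0 = rec X. c.(d.a.X)\{c,d} | -c-> v1
  v1 = (d.a.(rec X. c.(d.a.X)\{c,d}))\{c,d} | stopped
Run σ = ⟨a⟩ on P: start {u0}
  step 1 (a): {u1}
  — P admits the full trace.
Run σ = ⟨a⟩ on Q: start {v0}
  step 1 (a): ∅  — Q cannot continue

traces(P) ≠ traces(Q) — witness ⟨a⟩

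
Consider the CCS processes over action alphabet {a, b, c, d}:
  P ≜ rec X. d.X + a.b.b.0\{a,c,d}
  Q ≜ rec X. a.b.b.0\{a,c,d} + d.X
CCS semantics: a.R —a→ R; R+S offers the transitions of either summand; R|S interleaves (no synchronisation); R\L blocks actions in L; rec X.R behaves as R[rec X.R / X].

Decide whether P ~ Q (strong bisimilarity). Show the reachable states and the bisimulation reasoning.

P ~ Q

P's transition system — 4 states:
  m0 = rec X. d.X + a.b.b.0\{a,c,d} → -a-> m1, -d-> m0
  m1 = b.b.0\{a,c,d} → -b-> m2
  m2 = b.0\{a,c,d} → -b-> m3
  m3 = 0\{a,c,d} → stopped
Q's transition system — 4 states:
  n0 = rec X. a.b.b.0\{a,c,d} + d.X → -a-> n1, -d-> n0
  n1 = b.b.0\{a,c,d} → -b-> n2
  n2 = b.0\{a,c,d} → -b-> n3
  n3 = 0\{a,c,d} → stopped
Bisimilarity quotient blocks:
  B0 = {m0, n0}
  B1 = {m1, n1}
  B2 = {m2, n2}
  B3 = {m3, n3}
m0 ∈ B0, n0 ∈ B0 → same block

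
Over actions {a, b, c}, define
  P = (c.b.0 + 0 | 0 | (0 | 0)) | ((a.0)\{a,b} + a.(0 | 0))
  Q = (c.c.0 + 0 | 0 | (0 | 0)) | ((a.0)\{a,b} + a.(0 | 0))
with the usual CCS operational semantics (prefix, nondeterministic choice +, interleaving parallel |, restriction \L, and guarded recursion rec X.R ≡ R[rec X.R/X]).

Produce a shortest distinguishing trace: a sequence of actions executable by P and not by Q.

Reachable graph of P (6 states):
  s0 = (c.b.0 + 0 | 0 | (0 | 0)) | ((a.0)\{a,b} + a.(0 | 0)) :: -a-> s1, -c-> s2
  s1 = (c.b.0 + 0 | 0 | (0 | 0)) | (0 | 0) :: -c-> s3
  s2 = b.0 | ((a.0)\{a,b} + a.(0 | 0)) :: -a-> s3, -b-> s4
  s3 = b.0 | (0 | 0) :: -b-> s5
  s4 = 0 | ((a.0)\{a,b} + a.(0 | 0)) :: -a-> s5
  s5 = 0 | (0 | 0) :: deadlocked
Reachable graph of Q (6 states):
  t0 = (c.c.0 + 0 | 0 | (0 | 0)) | ((a.0)\{a,b} + a.(0 | 0)) :: -a-> t1, -c-> t2
  t1 = (c.c.0 + 0 | 0 | (0 | 0)) | (0 | 0) :: -c-> t3
  t2 = c.0 | ((a.0)\{a,b} + a.(0 | 0)) :: -a-> t3, -c-> t4
  t3 = c.0 | (0 | 0) :: -c-> t5
  t4 = 0 | ((a.0)\{a,b} + a.(0 | 0)) :: -a-> t5
  t5 = 0 | (0 | 0) :: deadlocked
Run σ = ⟨cb⟩ on P: start {s0}
  [1] c ⇒ {s2}
  [2] b ⇒ {s4}
  P completes σ.
Run σ = ⟨cb⟩ on Q: start {t0}
  [1] c ⇒ {t2}
  [2] b ⇒ no successor for Q

cb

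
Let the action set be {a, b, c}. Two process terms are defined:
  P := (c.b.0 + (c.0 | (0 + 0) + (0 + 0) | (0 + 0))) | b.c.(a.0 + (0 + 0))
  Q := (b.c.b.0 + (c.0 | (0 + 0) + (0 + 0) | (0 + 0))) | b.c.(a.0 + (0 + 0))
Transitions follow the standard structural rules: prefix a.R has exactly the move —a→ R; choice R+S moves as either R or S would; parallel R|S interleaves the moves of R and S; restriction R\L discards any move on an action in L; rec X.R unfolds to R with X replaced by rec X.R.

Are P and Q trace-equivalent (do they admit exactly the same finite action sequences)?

trace-distinct — witness ⟨cbb⟩

LTS(P): 16 reachable states
  m0 = (c.b.0 + (c.0 | (0 + 0) + (0 + 0) | (0 + 0))) | b.c.(a.0 + (0 + 0)) :: --b--▸ m1, --c--▸ m2, --c--▸ m3
  m1 = (c.b.0 + (c.0 | (0 + 0) + (0 + 0) | (0 + 0))) | c.(a.0 + (0 + 0)) :: --c--▸ m4, --c--▸ m5, --c--▸ m6
  m2 = 0 | (0 + 0) | b.c.(a.0 + (0 + 0)) :: --b--▸ m5
  m3 = b.0 | b.c.(a.0 + (0 + 0)) :: --b--▸ m6, --b--▸ m7
  m4 = (c.b.0 + (c.0 | (0 + 0) + (0 + 0) | (0 + 0))) | (a.0 + (0 + 0)) :: --a--▸ m8, --c--▸ m10, --c--▸ m9
  m5 = 0 | (0 + 0) | c.(a.0 + (0 + 0)) :: --c--▸ m9
  m6 = b.0 | c.(a.0 + (0 + 0)) :: --b--▸ m11, --c--▸ m10
  m7 = 0 | b.c.(a.0 + (0 + 0)) :: --b--▸ m11
  m8 = (c.b.0 + (c.0 | (0 + 0) + (0 + 0) | (0 + 0))) | 0 :: --c--▸ m12, --c--▸ m13
  m9 = 0 | (0 + 0) | (a.0 + (0 + 0)) :: --a--▸ m12
  m10 = b.0 | (a.0 + (0 + 0)) :: --a--▸ m13, --b--▸ m14
  m11 = 0 | c.(a.0 + (0 + 0)) :: --c--▸ m14
  m12 = 0 | (0 + 0) | 0 :: ·
  m13 = b.0 | 0 :: --b--▸ m15
  m14 = 0 | (a.0 + (0 + 0)) :: --a--▸ m15
  m15 = 0 | 0 :: ·
LTS(Q): 20 reachable states
  n0 = (b.c.b.0 + (c.0 | (0 + 0) + (0 + 0) | (0 + 0))) | b.c.(a.0 + (0 + 0)) :: --b--▸ n1, --b--▸ n2, --c--▸ n3
  n1 = (b.c.b.0 + (c.0 | (0 + 0) + (0 + 0) | (0 + 0))) | c.(a.0 + (0 + 0)) :: --b--▸ n4, --c--▸ n5, --c--▸ n6
  n2 = c.b.0 | b.c.(a.0 + (0 + 0)) :: --b--▸ n4, --c--▸ n7
  n3 = 0 | (0 + 0) | b.c.(a.0 + (0 + 0)) :: --b--▸ n6
  n4 = c.b.0 | c.(a.0 + (0 + 0)) :: --c--▸ n8, --c--▸ n9
  n5 = (b.c.b.0 + (c.0 | (0 + 0) + (0 + 0) | (0 + 0))) | (a.0 + (0 + 0)) :: --a--▸ n10, --b--▸ n9, --c--▸ n11
  n6 = 0 | (0 + 0) | c.(a.0 + (0 + 0)) :: --c--▸ n11
  n7 = b.0 | b.c.(a.0 + (0 + 0)) :: --b--▸ n12, --b--▸ n8
  n8 = b.0 | c.(a.0 + (0 + 0)) :: --b--▸ n13, --c--▸ n14
  n9 = c.b.0 | (a.0 + (0 + 0)) :: --a--▸ n15, --c--▸ n14
  n10 = (b.c.b.0 + (c.0 | (0 + 0) + (0 + 0) | (0 + 0))) | 0 :: --b--▸ n15, --c--▸ n16
  n11 = 0 | (0 + 0) | (a.0 + (0 + 0)) :: --a--▸ n16
  n12 = 0 | b.c.(a.0 + (0 + 0)) :: --b--▸ n13
  n13 = 0 | c.(a.0 + (0 + 0)) :: --c--▸ n17
  n14 = b.0 | (a.0 + (0 + 0)) :: --a--▸ n18, --b--▸ n17
  n15 = c.b.0 | 0 :: --c--▸ n18
  n16 = 0 | (0 + 0) | 0 :: ·
  n17 = 0 | (a.0 + (0 + 0)) :: --a--▸ n19
  n18 = b.0 | 0 :: --b--▸ n19
  n19 = 0 | 0 :: ·
Trace ⟨cbb⟩ through P, begin at {m0}:
  [1] c ⇒ {m2, m3}
  [2] b ⇒ {m5, m6, m7}
  [3] b ⇒ {m11}
  — P admits the full trace.
Trace ⟨cbb⟩ through Q, begin at {n0}:
  [1] c ⇒ {n3}
  [2] b ⇒ {n6}
  [3] b ⇒ ∅  — Q cannot continue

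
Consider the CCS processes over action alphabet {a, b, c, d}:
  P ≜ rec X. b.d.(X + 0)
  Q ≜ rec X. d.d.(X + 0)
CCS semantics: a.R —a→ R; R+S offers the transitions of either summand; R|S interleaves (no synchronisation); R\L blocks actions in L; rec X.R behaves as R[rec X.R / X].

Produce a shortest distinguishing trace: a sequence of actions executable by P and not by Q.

b

LTS(P): 3 reachable states
  u0 = rec X. b.d.(X + 0) ⊢ -b-> u1
  u1 = d.((rec X. b.d.(X + 0)) + 0) ⊢ -d-> u2
  u2 = (rec X. b.d.(X + 0)) + 0 ⊢ -b-> u1
LTS(Q): 3 reachable states
  v0 = rec X. d.d.(X + 0) ⊢ -d-> v1
  v1 = d.((rec X. d.d.(X + 0)) + 0) ⊢ -d-> v2
  v2 = (rec X. d.d.(X + 0)) + 0 ⊢ -d-> v1
Run σ = ⟨b⟩ on P: start {u0}
  after b @ step 1: {u1}
  ✓ P
Run σ = ⟨b⟩ on Q: start {v0}
  after b @ step 1: ∅ (Q stuck)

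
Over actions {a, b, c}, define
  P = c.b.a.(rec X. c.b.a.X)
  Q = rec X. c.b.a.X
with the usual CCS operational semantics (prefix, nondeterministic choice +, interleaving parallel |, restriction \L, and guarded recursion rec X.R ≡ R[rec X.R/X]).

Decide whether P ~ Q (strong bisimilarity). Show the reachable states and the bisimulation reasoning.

Reachable graph of P (4 states):
  s0 = c.b.a.(rec X. c.b.a.X) | —c→ s1
  s1 = b.a.(rec X. c.b.a.X) | —b→ s2
  s2 = a.(rec X. c.b.a.X) | —a→ s3
  s3 = rec X. c.b.a.X | —c→ s1
Reachable graph of Q (3 states):
  t0 = rec X. c.b.a.X | —c→ t1
  t1 = b.a.(rec X. c.b.a.X) | —b→ t2
  t2 = a.(rec X. c.b.a.X) | —a→ t0
Bisimilarity quotient blocks:
  B0 = {s0, s3, t0}
  B1 = {s1, t1}
  B2 = {s2, t2}
s0 ∈ B0, t0 ∈ B0 → same block

YES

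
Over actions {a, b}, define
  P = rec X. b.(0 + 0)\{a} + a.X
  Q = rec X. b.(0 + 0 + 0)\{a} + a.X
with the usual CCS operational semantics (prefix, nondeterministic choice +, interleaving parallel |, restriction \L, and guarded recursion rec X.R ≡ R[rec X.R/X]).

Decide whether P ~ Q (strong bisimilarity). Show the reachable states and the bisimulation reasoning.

bisimilar

Reachable graph of P (2 states):
  s0 = rec X. b.(0 + 0)\{a} + a.X → -a-> s0, -b-> s1
  s1 = (0 + 0)\{a} → (no moves)
Reachable graph of Q (2 states):
  t0 = rec X. b.(0 + 0 + 0)\{a} + a.X → -a-> t0, -b-> t1
  t1 = (0 + 0 + 0)\{a} → (no moves)
Partition-refinement fixed point:
  B0 = {s0, t0}
  B1 = {s1, t1}
s0 ∈ B0, t0 ∈ B0 → same block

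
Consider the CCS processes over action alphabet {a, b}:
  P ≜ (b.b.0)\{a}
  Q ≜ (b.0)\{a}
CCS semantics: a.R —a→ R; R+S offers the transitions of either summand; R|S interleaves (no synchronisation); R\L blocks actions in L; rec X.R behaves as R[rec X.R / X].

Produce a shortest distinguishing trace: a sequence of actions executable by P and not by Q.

P's transition system — 3 states:
  m0 = (b.b.0)\{a} :: --b--▸ m1
  m1 = (b.0)\{a} :: --b--▸ m2
  m2 = 0\{a} :: deadlocked
Q's transition system — 2 states:
  n0 = (b.0)\{a} :: --b--▸ n1
  n1 = 0\{a} :: deadlocked
Trace ⟨bb⟩ through P, begin at {m0}:
  [1] b ⇒ {m1}
  [2] b ⇒ {m2}
  — P admits the full trace.
Trace ⟨bb⟩ through Q, begin at {n0}:
  [1] b ⇒ {n1}
  [2] b ⇒ no successor for Q

bb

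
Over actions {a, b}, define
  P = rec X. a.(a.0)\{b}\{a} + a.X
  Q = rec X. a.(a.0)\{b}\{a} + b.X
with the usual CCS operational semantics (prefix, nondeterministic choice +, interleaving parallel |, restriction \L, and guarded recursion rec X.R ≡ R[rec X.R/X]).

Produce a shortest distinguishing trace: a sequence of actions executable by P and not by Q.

aa

Reachable graph of P (2 states):
  s0 = rec X. a.(a.0)\{b}\{a} + a.X has moves ··a··> s0, ··a··> s1
  s1 = (a.0)\{b}\{a} has moves (no moves)
Reachable graph of Q (2 states):
  t0 = rec X. a.(a.0)\{b}\{a} + b.X has moves ··a··> t1, ··b··> t0
  t1 = (a.0)\{b}\{a} has moves (no moves)
Run σ = ⟨aa⟩ on P: start {s0}
  [1] a ⇒ {s0, s1}
  [2] a ⇒ {s0, s1}
  ✓ P
Run σ = ⟨aa⟩ on Q: start {t0}
  [1] a ⇒ {t1}
  [2] a ⇒ ∅  — Q cannot continue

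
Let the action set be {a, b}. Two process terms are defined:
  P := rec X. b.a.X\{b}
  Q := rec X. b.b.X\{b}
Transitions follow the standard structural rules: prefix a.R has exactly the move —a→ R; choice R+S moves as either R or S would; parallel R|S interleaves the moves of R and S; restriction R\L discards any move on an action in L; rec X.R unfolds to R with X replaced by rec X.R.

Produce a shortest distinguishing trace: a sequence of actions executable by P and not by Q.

ba

Reachable graph of P (3 states):
  u0 = rec X. b.a.X\{b} → -b-> u1
  u1 = a.(rec X. b.a.X\{b})\{b} → -a-> u2
  u2 = (rec X. b.a.X\{b})\{b} → deadlocked
Reachable graph of Q (3 states):
  v0 = rec X. b.b.X\{b} → -b-> v1
  v1 = b.(rec X. b.b.X\{b})\{b} → -b-> v2
  v2 = (rec X. b.b.X\{b})\{b} → deadlocked
Trace ⟨ba⟩ through P, begin at {u0}:
  step 1 (b): {u1}
  step 2 (a): {u2}
  — P admits the full trace.
Trace ⟨ba⟩ through Q, begin at {v0}:
  step 1 (b): {v1}
  step 2 (a): ∅  — Q cannot continue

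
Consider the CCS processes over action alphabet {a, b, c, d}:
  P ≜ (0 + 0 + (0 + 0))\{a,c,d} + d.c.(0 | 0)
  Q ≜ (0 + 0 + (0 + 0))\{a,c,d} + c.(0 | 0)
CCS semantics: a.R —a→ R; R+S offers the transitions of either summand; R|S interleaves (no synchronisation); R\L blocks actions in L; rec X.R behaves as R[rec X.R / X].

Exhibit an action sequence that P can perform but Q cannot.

LTS(P): 3 reachable states
  s0 = (0 + 0 + (0 + 0))\{a,c,d} + d.c.(0 | 0) has moves =d=> s1
  s1 = c.(0 | 0) has moves =c=> s2
  s2 = 0 | 0 has moves ∅
LTS(Q): 2 reachable states
  t0 = (0 + 0 + (0 + 0))\{a,c,d} + c.(0 | 0) has moves =c=> t1
  t1 = 0 | 0 has moves ∅
Trace ⟨d⟩ through P, begin at {s0}:
  [1] d ⇒ {s1}
  ✓ P
Trace ⟨d⟩ through Q, begin at {t0}:
  [1] d ⇒ ∅ (Q stuck)

d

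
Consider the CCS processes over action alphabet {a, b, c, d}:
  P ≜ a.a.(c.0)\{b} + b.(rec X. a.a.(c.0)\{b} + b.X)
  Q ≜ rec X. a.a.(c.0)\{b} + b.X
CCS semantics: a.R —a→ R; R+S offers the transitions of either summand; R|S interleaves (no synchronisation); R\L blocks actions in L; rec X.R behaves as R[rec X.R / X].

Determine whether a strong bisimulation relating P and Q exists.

P's transition system — 5 states:
  m0 = a.a.(c.0)\{b} + b.(rec X. a.a.(c.0)\{b} + b.X) | ··a··> m1, ··b··> m2
  m1 = a.(c.0)\{b} | ··a··> m3
  m2 = rec X. a.a.(c.0)\{b} + b.X | ··a··> m1, ··b··> m2
  m3 = (c.0)\{b} | ··c··> m4
  m4 = 0\{b} | stopped
Q's transition system — 4 states:
  n0 = rec X. a.a.(c.0)\{b} + b.X | ··a··> n1, ··b··> n0
  n1 = a.(c.0)\{b} | ··a··> n2
  n2 = (c.0)\{b} | ··c··> n3
  n3 = 0\{b} | stopped
Bisimilarity quotient blocks:
  B0 = {m0, m2, n0}
  B1 = {m1, n1}
  B2 = {m3, n2}
  B3 = {m4, n3}
m0 ∈ B0, n0 ∈ B0 → same block

YES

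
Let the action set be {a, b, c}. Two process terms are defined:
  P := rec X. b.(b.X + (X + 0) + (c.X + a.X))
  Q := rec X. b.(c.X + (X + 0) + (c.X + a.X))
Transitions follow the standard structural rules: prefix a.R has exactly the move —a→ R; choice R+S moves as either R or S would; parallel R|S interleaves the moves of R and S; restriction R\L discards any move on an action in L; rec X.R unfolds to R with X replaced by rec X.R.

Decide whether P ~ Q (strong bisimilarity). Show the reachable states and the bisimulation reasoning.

P ≁ Q

Reachable graph of P (2 states):
  m0 = rec X. b.(b.X + (X + 0) + (c.X + a.X)) has moves -b-> m1
  m1 = b.(rec X. b.(b.X + (X + 0) + (c.X + a.X))) + ((rec X. b.(b.X + (X + 0) + (c.X + a.X))) + 0) + (c.(rec X. b.(b.X + (X + 0) + (c.X + a.X))) + a.(rec X. b.(b.X + (X + 0) + (c.X + a.X)))) has moves -a-> m0, -b-> m0, -b-> m1, -c-> m0
Reachable graph of Q (2 states):
  n0 = rec X. b.(c.X + (X + 0) + (c.X + a.X)) has moves -b-> n1
  n1 = c.(rec X. b.(c.X + (X + 0) + (c.X + a.X))) + ((rec X. b.(c.X + (X + 0) + (c.X + a.X))) + 0) + (c.(rec X. b.(c.X + (X + 0) + (c.X + a.X))) + a.(rec X. b.(c.X + (X + 0) + (c.X + a.X)))) has moves -a-> n0, -b-> n1, -c-> n0
Bisimilarity quotient blocks:
  B0 = {m0}
  B1 = {m1}
  B2 = {n0}
  B3 = {n1}
m0 ∈ B0, n0 ∈ B2 → different blocks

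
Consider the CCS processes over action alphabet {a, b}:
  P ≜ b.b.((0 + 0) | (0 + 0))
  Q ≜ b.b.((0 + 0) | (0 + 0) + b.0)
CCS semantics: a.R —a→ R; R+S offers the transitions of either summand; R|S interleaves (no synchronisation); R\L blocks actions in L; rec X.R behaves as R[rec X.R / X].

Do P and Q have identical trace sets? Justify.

Reachable graph of P (3 states):
  m0 = b.b.((0 + 0) | (0 + 0)) :: =b=> m1
  m1 = b.((0 + 0) | (0 + 0)) :: =b=> m2
  m2 = (0 + 0) | (0 + 0) :: ·
Reachable graph of Q (4 states):
  n0 = b.b.((0 + 0) | (0 + 0) + b.0) :: =b=> n1
  n1 = b.((0 + 0) | (0 + 0) + b.0) :: =b=> n2
  n2 = (0 + 0) | (0 + 0) + b.0 :: =b=> n3
  n3 = 0 :: ·
Trace ⟨bbb⟩ through Q, begin at {n0}:
  step 1 (b): {n1}
  step 2 (b): {n2}
  step 3 (b): {n3}
  Q completes σ.
Trace ⟨bbb⟩ through P, begin at {m0}:
  step 1 (b): {m1}
  step 2 (b): {m2}
  step 3 (b): no successor for P

trace-distinct — witness ⟨bbb⟩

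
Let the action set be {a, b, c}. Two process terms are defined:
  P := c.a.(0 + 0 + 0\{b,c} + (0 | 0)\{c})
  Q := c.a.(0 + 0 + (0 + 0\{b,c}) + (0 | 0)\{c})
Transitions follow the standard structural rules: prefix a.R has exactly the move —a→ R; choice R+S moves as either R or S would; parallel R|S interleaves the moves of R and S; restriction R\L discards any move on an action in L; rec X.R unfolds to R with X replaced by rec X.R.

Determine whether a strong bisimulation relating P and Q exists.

P ~ Q

P's transition system — 3 states:
  u0 = c.a.(0 + 0 + 0\{b,c} + (0 | 0)\{c}) ⊢ --c--▸ u1
  u1 = a.(0 + 0 + 0\{b,c} + (0 | 0)\{c}) ⊢ --a--▸ u2
  u2 = 0 + 0 + 0\{b,c} + (0 | 0)\{c} ⊢ deadlocked
Q's transition system — 3 states:
  v0 = c.a.(0 + 0 + (0 + 0\{b,c}) + (0 | 0)\{c}) ⊢ --c--▸ v1
  v1 = a.(0 + 0 + (0 + 0\{b,c}) + (0 | 0)\{c}) ⊢ --a--▸ v2
  v2 = 0 + 0 + (0 + 0\{b,c}) + (0 | 0)\{c} ⊢ deadlocked
Coarsest stable partition (strong bisimilarity classes):
  B0 = {u0, v0}
  B1 = {u1, v1}
  B2 = {u2, v2}
u0 ∈ B0, v0 ∈ B0 → same block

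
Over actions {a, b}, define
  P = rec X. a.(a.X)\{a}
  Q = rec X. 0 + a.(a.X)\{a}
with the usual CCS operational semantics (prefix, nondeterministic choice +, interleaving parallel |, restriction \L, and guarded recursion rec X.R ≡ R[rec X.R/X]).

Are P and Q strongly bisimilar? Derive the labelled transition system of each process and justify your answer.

P ~ Q

LTS(P): 2 reachable states
  p0 = rec X. a.(a.X)\{a} ⊢ ··a··> p1
  p1 = (a.(rec X. a.(a.X)\{a}))\{a} ⊢ ·
LTS(Q): 2 reachable states
  q0 = rec X. 0 + a.(a.X)\{a} ⊢ ··a··> q1
  q1 = (a.(rec X. 0 + a.(a.X)\{a}))\{a} ⊢ ·
Bisimilarity quotient blocks:
  B0 = {p0, q0}
  B1 = {p1, q1}
p0 ∈ B0, q0 ∈ B0 → same block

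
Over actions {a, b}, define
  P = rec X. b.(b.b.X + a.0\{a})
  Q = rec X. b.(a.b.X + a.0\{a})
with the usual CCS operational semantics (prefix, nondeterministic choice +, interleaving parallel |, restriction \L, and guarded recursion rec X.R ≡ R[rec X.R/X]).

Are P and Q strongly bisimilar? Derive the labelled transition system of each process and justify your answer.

LTS(P): 4 reachable states
  p0 = rec X. b.(b.b.X + a.0\{a}) :: -b-> p1
  p1 = b.b.(rec X. b.(b.b.X + a.0\{a})) + a.0\{a} :: -a-> p2, -b-> p3
  p2 = 0\{a} :: stopped
  p3 = b.(rec X. b.(b.b.X + a.0\{a})) :: -b-> p0
LTS(Q): 4 reachable states
  q0 = rec X. b.(a.b.X + a.0\{a}) :: -b-> q1
  q1 = a.b.(rec X. b.(a.b.X + a.0\{a})) + a.0\{a} :: -a-> q2, -a-> q3
  q2 = 0\{a} :: stopped
  q3 = b.(rec X. b.(a.b.X + a.0\{a})) :: -b-> q0
Partition-refinement fixed point:
  B0 = {p0}
  B1 = {p1}
  B2 = {p2, q2}
  B3 = {p3}
  B4 = {q0}
  B5 = {q1}
  B6 = {q3}
p0 ∈ B0, q0 ∈ B4 → different blocks

not bisimilar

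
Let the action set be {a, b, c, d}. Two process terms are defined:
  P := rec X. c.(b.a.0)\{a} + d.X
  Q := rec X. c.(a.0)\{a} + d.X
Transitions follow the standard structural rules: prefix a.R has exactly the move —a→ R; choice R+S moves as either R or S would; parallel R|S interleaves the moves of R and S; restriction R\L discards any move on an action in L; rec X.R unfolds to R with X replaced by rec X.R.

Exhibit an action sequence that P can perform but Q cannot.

cb

Reachable graph of P (3 states):
  m0 = rec X. c.(b.a.0)\{a} + d.X ⊢ -c-> m1, -d-> m0
  m1 = (b.a.0)\{a} ⊢ -b-> m2
  m2 = (a.0)\{a} ⊢ (no moves)
Reachable graph of Q (2 states):
  n0 = rec X. c.(a.0)\{a} + d.X ⊢ -c-> n1, -d-> n0
  n1 = (a.0)\{a} ⊢ (no moves)
Trace ⟨cb⟩ through P, begin at {m0}:
  after c @ step 1: {m1}
  after b @ step 2: {m2}
  — P admits the full trace.
Trace ⟨cb⟩ through Q, begin at {n0}:
  after c @ step 1: {n1}
  after b @ step 2: ∅  — Q cannot continue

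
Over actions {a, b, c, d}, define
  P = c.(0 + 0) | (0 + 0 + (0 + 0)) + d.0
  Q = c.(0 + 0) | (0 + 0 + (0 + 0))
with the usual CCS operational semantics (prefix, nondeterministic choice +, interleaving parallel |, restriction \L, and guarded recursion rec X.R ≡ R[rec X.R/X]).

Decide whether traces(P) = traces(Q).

LTS(P): 3 reachable states
  m0 = c.(0 + 0) | (0 + 0 + (0 + 0)) + d.0 :: -c-> m1, -d-> m2
  m1 = (0 + 0) | (0 + 0 + (0 + 0)) :: deadlocked
  m2 = 0 :: deadlocked
LTS(Q): 2 reachable states
  n0 = c.(0 + 0) | (0 + 0 + (0 + 0)) :: -c-> n1
  n1 = (0 + 0) | (0 + 0 + (0 + 0)) :: deadlocked
Trace ⟨d⟩ through P, begin at {m0}:
  after d @ step 1: {m2}
  P completes σ.
Trace ⟨d⟩ through Q, begin at {n0}:
  after d @ step 1: ∅ (Q stuck)

NO — witness ⟨d⟩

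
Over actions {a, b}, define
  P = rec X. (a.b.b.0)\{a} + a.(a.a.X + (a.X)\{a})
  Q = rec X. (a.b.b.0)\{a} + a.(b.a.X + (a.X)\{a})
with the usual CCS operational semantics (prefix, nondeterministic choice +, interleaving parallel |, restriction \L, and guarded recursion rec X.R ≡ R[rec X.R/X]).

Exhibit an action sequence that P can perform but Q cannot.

aa

LTS(P): 3 reachable states
  s0 = rec X. (a.b.b.0)\{a} + a.(a.a.X + (a.X)\{a}) :: --a--▸ s1
  s1 = a.a.(rec X. (a.b.b.0)\{a} + a.(a.a.X + (a.X)\{a})) + (a.(rec X. (a.b.b.0)\{a} + a.(a.a.X + (a.X)\{a})))\{a} :: --a--▸ s2
  s2 = a.(rec X. (a.b.b.0)\{a} + a.(a.a.X + (a.X)\{a})) :: --a--▸ s0
LTS(Q): 3 reachable states
  t0 = rec X. (a.b.b.0)\{a} + a.(b.a.X + (a.X)\{a}) :: --a--▸ t1
  t1 = b.a.(rec X. (a.b.b.0)\{a} + a.(b.a.X + (a.X)\{a})) + (a.(rec X. (a.b.b.0)\{a} + a.(b.a.X + (a.X)\{a})))\{a} :: --b--▸ t2
  t2 = a.(rec X. (a.b.b.0)\{a} + a.(b.a.X + (a.X)\{a})) :: --a--▸ t0
Executing aa from P (initial set {s0}):
  step 1 (a): {s1}
  step 2 (a): {s2}
  P completes σ.
Executing aa from Q (initial set {t0}):
  step 1 (a): {t1}
  step 2 (a): no successor for Q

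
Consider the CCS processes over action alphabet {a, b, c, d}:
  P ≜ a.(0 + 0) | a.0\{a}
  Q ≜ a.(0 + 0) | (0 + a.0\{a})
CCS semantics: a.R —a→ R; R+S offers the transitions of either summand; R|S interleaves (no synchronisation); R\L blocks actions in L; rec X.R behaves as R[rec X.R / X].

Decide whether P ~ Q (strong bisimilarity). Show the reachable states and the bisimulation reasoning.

LTS(P): 4 reachable states
  s0 = a.(0 + 0) | a.0\{a} ⊢ ··a··> s1, ··a··> s2
  s1 = (0 + 0) | a.0\{a} ⊢ ··a··> s3
  s2 = a.(0 + 0) | 0\{a} ⊢ ··a··> s3
  s3 = (0 + 0) | 0\{a} ⊢ stopped
LTS(Q): 4 reachable states
  t0 = a.(0 + 0) | (0 + a.0\{a}) ⊢ ··a··> t1, ··a··> t2
  t1 = (0 + 0) | (0 + a.0\{a}) ⊢ ··a··> t3
  t2 = a.(0 + 0) | 0\{a} ⊢ ··a··> t3
  t3 = (0 + 0) | 0\{a} ⊢ stopped
Coarsest stable partition (strong bisimilarity classes):
  B0 = {s0, t0}
  B1 = {s1, s2, t1, t2}
  B2 = {s3, t3}
s0 ∈ B0, t0 ∈ B0 → same block

P ~ Q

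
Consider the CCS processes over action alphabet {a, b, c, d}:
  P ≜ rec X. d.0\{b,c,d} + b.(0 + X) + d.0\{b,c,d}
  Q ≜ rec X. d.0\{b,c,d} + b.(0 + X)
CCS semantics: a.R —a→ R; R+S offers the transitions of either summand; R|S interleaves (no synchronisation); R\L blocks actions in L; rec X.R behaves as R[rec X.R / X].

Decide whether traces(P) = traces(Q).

trace-equivalent

P's transition system — 3 states:
  p0 = rec X. d.0\{b,c,d} + b.(0 + X) + d.0\{b,c,d} ⊢ -b-> p1, -d-> p2
  p1 = 0 + (rec X. d.0\{b,c,d} + b.(0 + X) + d.0\{b,c,d}) ⊢ -b-> p1, -d-> p2
  p2 = 0\{b,c,d} ⊢ deadlocked
Q's transition system — 3 states:
  q0 = rec X. d.0\{b,c,d} + b.(0 + X) ⊢ -b-> q1, -d-> q2
  q1 = 0 + (rec X. d.0\{b,c,d} + b.(0 + X)) ⊢ -b-> q1, -d-> q2
  q2 = 0\{b,c,d} ⊢ deadlocked
Partition-refinement fixed point:
  B0 = {p0, p1, q0, q1}
  B1 = {p2, q2}
p0 ∈ B0, q0 ∈ B0 → same block
Bisimilar ⇒ trace-equivalent.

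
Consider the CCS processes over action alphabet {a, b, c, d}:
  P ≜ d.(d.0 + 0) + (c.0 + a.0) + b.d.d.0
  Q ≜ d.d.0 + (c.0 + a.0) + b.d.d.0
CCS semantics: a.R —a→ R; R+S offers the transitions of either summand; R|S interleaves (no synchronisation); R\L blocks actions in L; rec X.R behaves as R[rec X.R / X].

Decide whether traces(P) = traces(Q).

trace-equivalent

P's transition system — 5 states:
  u0 = d.(d.0 + 0) + (c.0 + a.0) + b.d.d.0 :: =a=> u1, =b=> u2, =c=> u1, =d=> u3
  u1 = 0 :: (no moves)
  u2 = d.d.0 :: =d=> u4
  u3 = d.0 + 0 :: =d=> u1
  u4 = d.0 :: =d=> u1
Q's transition system — 4 states:
  v0 = d.d.0 + (c.0 + a.0) + b.d.d.0 :: =a=> v1, =b=> v2, =c=> v1, =d=> v3
  v1 = 0 :: (no moves)
  v2 = d.d.0 :: =d=> v3
  v3 = d.0 :: =d=> v1
Coarsest stable partition (strong bisimilarity classes):
  B0 = {u0, v0}
  B1 = {u1, v1}
  B2 = {u3, u4, v3}
  B3 = {u2, v2}
u0 ∈ B0, v0 ∈ B0 → same block
Bisimilar ⇒ trace-equivalent.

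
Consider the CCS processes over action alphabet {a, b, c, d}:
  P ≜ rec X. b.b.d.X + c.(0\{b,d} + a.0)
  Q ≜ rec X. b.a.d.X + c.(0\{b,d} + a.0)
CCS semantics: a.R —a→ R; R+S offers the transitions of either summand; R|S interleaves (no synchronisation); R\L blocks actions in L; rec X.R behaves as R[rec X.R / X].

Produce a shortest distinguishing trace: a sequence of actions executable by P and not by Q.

LTS(P): 5 reachable states
  s0 = rec X. b.b.d.X + c.(0\{b,d} + a.0) → -b-> s1, -c-> s2
  s1 = b.d.(rec X. b.b.d.X + c.(0\{b,d} + a.0)) → -b-> s3
  s2 = 0\{b,d} + a.0 → -a-> s4
  s3 = d.(rec X. b.b.d.X + c.(0\{b,d} + a.0)) → -d-> s0
  s4 = 0 → ∅
LTS(Q): 5 reachable states
  t0 = rec X. b.a.d.X + c.(0\{b,d} + a.0) → -b-> t1, -c-> t2
  t1 = a.d.(rec X. b.a.d.X + c.(0\{b,d} + a.0)) → -a-> t3
  t2 = 0\{b,d} + a.0 → -a-> t4
  t3 = d.(rec X. b.a.d.X + c.(0\{b,d} + a.0)) → -d-> t0
  t4 = 0 → ∅
Executing bb from P (initial set {s0}):
  [1] b ⇒ {s1}
  [2] b ⇒ {s3}
  P completes σ.
Executing bb from Q (initial set {t0}):
  [1] b ⇒ {t1}
  [2] b ⇒ ∅  — Q cannot continue

bb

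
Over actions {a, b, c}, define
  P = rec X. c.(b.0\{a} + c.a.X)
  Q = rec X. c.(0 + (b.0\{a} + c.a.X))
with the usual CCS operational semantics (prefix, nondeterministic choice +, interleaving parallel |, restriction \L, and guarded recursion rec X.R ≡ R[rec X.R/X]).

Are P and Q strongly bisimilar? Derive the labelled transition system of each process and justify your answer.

P's transition system — 4 states:
  p0 = rec X. c.(b.0\{a} + c.a.X) :: -c-> p1
  p1 = b.0\{a} + c.a.(rec X. c.(b.0\{a} + c.a.X)) :: -b-> p2, -c-> p3
  p2 = 0\{a} :: stopped
  p3 = a.(rec X. c.(b.0\{a} + c.a.X)) :: -a-> p0
Q's transition system — 4 states:
  q0 = rec X. c.(0 + (b.0\{a} + c.a.X)) :: -c-> q1
  q1 = 0 + (b.0\{a} + c.a.(rec X. c.(0 + (b.0\{a} + c.a.X)))) :: -b-> q2, -c-> q3
  q2 = 0\{a} :: stopped
  q3 = a.(rec X. c.(0 + (b.0\{a} + c.a.X))) :: -a-> q0
Partition-refinement fixed point:
  B0 = {p0, q0}
  B1 = {p1, q1}
  B2 = {p2, q2}
  B3 = {p3, q3}
p0 ∈ B0, q0 ∈ B0 → same block

bisimilar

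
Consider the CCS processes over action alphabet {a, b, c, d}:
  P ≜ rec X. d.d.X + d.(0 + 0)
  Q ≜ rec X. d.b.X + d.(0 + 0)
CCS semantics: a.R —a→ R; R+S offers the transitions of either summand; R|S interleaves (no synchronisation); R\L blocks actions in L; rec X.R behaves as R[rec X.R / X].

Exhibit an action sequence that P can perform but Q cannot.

LTS(P): 3 reachable states
  u0 = rec X. d.d.X + d.(0 + 0) → -d-> u1, -d-> u2
  u1 = 0 + 0 → stopped
  u2 = d.(rec X. d.d.X + d.(0 + 0)) → -d-> u0
LTS(Q): 3 reachable states
  v0 = rec X. d.b.X + d.(0 + 0) → -d-> v1, -d-> v2
  v1 = 0 + 0 → stopped
  v2 = b.(rec X. d.b.X + d.(0 + 0)) → -b-> v0
Executing dd from P (initial set {u0}):
  [1] d ⇒ {u1, u2}
  [2] d ⇒ {u0}
  P completes σ.
Executing dd from Q (initial set {v0}):
  [1] d ⇒ {v1, v2}
  [2] d ⇒ no successor for Q

dd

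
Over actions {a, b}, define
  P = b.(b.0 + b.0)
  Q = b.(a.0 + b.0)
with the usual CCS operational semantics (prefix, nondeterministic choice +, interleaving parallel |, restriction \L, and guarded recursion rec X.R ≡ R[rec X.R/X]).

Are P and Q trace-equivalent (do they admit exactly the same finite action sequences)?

NO — witness ⟨ba⟩

Reachable graph of P (3 states):
  m0 = b.(b.0 + b.0) → —b→ m1
  m1 = b.0 + b.0 → —b→ m2
  m2 = 0 → deadlocked
Reachable graph of Q (3 states):
  n0 = b.(a.0 + b.0) → —b→ n1
  n1 = a.0 + b.0 → —a→ n2, —b→ n2
  n2 = 0 → deadlocked
Executing ba from Q (initial set {n0}):
  step 1 (b): {n1}
  step 2 (a): {n2}
  ✓ Q
Executing ba from P (initial set {m0}):
  step 1 (b): {m1}
  step 2 (a): ∅  — P cannot continue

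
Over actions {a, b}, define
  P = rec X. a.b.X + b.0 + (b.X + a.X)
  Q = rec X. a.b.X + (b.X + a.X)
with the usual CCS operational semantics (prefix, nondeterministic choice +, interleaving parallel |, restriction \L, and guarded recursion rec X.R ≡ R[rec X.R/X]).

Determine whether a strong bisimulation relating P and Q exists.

NO

Reachable graph of P (3 states):
  m0 = rec X. a.b.X + b.0 + (b.X + a.X) → —a→ m0, —a→ m1, —b→ m0, —b→ m2
  m1 = b.(rec X. a.b.X + b.0 + (b.X + a.X)) → —b→ m0
  m2 = 0 → ·
Reachable graph of Q (2 states):
  n0 = rec X. a.b.X + (b.X + a.X) → —a→ n0, —a→ n1, —b→ n0
  n1 = b.(rec X. a.b.X + (b.X + a.X)) → —b→ n0
Coarsest stable partition (strong bisimilarity classes):
  B0 = {m0}
  B1 = {m1}
  B2 = {m2}
  B3 = {n0}
  B4 = {n1}
m0 ∈ B0, n0 ∈ B3 → different blocks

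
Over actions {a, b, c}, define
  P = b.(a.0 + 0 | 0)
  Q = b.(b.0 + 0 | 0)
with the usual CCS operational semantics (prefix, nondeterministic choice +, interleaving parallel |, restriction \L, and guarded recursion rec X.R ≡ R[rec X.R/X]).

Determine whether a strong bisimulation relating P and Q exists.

not bisimilar

P's transition system — 3 states:
  u0 = b.(a.0 + 0 | 0) → --b--▸ u1
  u1 = a.0 + 0 | 0 → --a--▸ u2
  u2 = 0 → (no moves)
Q's transition system — 3 states:
  v0 = b.(b.0 + 0 | 0) → --b--▸ v1
  v1 = b.0 + 0 | 0 → --b--▸ v2
  v2 = 0 → (no moves)
Partition-refinement fixed point:
  B0 = {u0}
  B1 = {u1}
  B2 = {u2, v2}
  B3 = {v0}
  B4 = {v1}
u0 ∈ B0, v0 ∈ B3 → different blocks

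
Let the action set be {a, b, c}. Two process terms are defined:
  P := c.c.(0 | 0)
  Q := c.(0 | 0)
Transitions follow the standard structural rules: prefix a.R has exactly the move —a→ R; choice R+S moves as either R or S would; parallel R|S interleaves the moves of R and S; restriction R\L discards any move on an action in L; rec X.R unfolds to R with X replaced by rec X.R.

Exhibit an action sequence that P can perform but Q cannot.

LTS(P): 3 reachable states
  s0 = c.c.(0 | 0) | —c→ s1
  s1 = c.(0 | 0) | —c→ s2
  s2 = 0 | 0 | ∅
LTS(Q): 2 reachable states
  t0 = c.(0 | 0) | —c→ t1
  t1 = 0 | 0 | ∅
Trace ⟨cc⟩ through P, begin at {s0}:
  after c @ step 1: {s1}
  after c @ step 2: {s2}
  — P admits the full trace.
Trace ⟨cc⟩ through Q, begin at {t0}:
  after c @ step 1: {t1}
  after c @ step 2: no successor for Q

cc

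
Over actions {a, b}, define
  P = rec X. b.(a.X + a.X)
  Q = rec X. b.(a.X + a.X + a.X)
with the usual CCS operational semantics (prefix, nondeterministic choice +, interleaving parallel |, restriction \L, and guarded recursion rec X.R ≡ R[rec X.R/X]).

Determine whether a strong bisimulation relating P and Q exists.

YES

LTS(P): 2 reachable states
  u0 = rec X. b.(a.X + a.X) has moves =b=> u1
  u1 = a.(rec X. b.(a.X + a.X)) + a.(rec X. b.(a.X + a.X)) has moves =a=> u0
LTS(Q): 2 reachable states
  v0 = rec X. b.(a.X + a.X + a.X) has moves =b=> v1
  v1 = a.(rec X. b.(a.X + a.X + a.X)) + a.(rec X. b.(a.X + a.X + a.X)) + a.(rec X. b.(a.X + a.X + a.X)) has moves =a=> v0
Coarsest stable partition (strong bisimilarity classes):
  B0 = {u0, v0}
  B1 = {u1, v1}
u0 ∈ B0, v0 ∈ B0 → same block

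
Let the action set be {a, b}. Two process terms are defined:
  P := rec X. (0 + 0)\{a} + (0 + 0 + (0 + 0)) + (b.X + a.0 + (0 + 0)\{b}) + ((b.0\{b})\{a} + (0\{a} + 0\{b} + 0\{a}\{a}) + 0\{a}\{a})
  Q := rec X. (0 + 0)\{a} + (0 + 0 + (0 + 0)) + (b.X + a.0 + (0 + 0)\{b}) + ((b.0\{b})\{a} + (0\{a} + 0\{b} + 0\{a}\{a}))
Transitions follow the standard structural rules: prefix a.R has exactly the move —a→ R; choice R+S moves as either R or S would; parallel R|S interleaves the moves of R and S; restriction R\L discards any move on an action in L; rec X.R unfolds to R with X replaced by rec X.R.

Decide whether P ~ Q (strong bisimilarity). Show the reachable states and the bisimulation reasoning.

Reachable graph of P (3 states):
  s0 = rec X. (0 + 0)\{a} + (0 + 0 + (0 + 0)) + (b.X + a.0 + (0 + 0)\{b}) + ((b.0\{b})\{a} + (0\{a} + 0\{b} + 0\{a}\{a}) + 0\{a}\{a}) :: --a--▸ s1, --b--▸ s0, --b--▸ s2
  s1 = 0 :: (no moves)
  s2 = 0\{b}\{a} :: (no moves)
Reachable graph of Q (3 states):
  t0 = rec X. (0 + 0)\{a} + (0 + 0 + (0 + 0)) + (b.X + a.0 + (0 + 0)\{b}) + ((b.0\{b})\{a} + (0\{a} + 0\{b} + 0\{a}\{a})) :: --a--▸ t1, --b--▸ t0, --b--▸ t2
  t1 = 0 :: (no moves)
  t2 = 0\{b}\{a} :: (no moves)
Bisimilarity quotient blocks:
  B0 = {s0, t0}
  B1 = {s1, s2, t1, t2}
s0 ∈ B0, t0 ∈ B0 → same block

YES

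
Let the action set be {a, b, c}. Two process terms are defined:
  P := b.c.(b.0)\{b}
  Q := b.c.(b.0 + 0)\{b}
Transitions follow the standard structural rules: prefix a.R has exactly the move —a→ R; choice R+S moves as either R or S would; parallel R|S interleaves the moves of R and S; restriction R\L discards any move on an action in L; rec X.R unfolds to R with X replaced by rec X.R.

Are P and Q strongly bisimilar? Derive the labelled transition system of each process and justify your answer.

bisimilar

LTS(P): 3 reachable states
  s0 = b.c.(b.0)\{b} | ··b··> s1
  s1 = c.(b.0)\{b} | ··c··> s2
  s2 = (b.0)\{b} | (no moves)
LTS(Q): 3 reachable states
  t0 = b.c.(b.0 + 0)\{b} | ··b··> t1
  t1 = c.(b.0 + 0)\{b} | ··c··> t2
  t2 = (b.0 + 0)\{b} | (no moves)
Partition-refinement fixed point:
  B0 = {s0, t0}
  B1 = {s1, t1}
  B2 = {s2, t2}
s0 ∈ B0, t0 ∈ B0 → same block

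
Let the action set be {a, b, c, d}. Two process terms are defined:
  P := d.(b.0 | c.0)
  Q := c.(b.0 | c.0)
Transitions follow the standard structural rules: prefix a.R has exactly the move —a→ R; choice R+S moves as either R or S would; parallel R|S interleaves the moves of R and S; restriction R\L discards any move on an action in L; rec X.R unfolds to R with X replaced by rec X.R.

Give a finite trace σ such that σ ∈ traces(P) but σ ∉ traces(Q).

d

Reachable graph of P (5 states):
  p0 = d.(b.0 | c.0) → -d-> p1
  p1 = b.0 | c.0 → -b-> p2, -c-> p3
  p2 = 0 | c.0 → -c-> p4
  p3 = b.0 | 0 → -b-> p4
  p4 = 0 | 0 → ·
Reachable graph of Q (5 states):
  q0 = c.(b.0 | c.0) → -c-> q1
  q1 = b.0 | c.0 → -b-> q2, -c-> q3
  q2 = 0 | c.0 → -c-> q4
  q3 = b.0 | 0 → -b-> q4
  q4 = 0 | 0 → ·
Executing d from P (initial set {p0}):
  step 1 (d): {p1}
  ✓ P
Executing d from Q (initial set {q0}):
  step 1 (d): no successor for Q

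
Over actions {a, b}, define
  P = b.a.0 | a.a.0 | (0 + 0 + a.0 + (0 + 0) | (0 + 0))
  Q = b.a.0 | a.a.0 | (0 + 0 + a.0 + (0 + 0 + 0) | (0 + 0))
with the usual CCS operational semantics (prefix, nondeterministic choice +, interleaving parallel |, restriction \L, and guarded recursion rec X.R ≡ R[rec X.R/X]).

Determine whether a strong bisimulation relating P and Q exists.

bisimilar

LTS(P): 18 reachable states
  u0 = b.a.0 | a.a.0 | (0 + 0 + a.0 + (0 + 0) | (0 + 0)) → -a-> u1, -a-> u2, -b-> u3
  u1 = b.a.0 | a.0 | (0 + 0 + a.0 + (0 + 0) | (0 + 0)) → -a-> u4, -a-> u5, -b-> u6
  u2 = b.a.0 | a.a.0 | 0 → -a-> u5, -b-> u7
  u3 = a.0 | a.a.0 | (0 + 0 + a.0 + (0 + 0) | (0 + 0)) → -a-> u6, -a-> u7, -a-> u8
  u4 = b.a.0 | 0 | (0 + 0 + a.0 + (0 + 0) | (0 + 0)) → -a-> u9, -b-> u10
  u5 = b.a.0 | a.0 | 0 → -a-> u9, -b-> u11
  u6 = a.0 | a.0 | (0 + 0 + a.0 + (0 + 0) | (0 + 0)) → -a-> u10, -a-> u11, -a-> u12
  u7 = a.0 | a.a.0 | 0 → -a-> u11, -a-> u13
  u8 = 0 | a.a.0 | (0 + 0 + a.0 + (0 + 0) | (0 + 0)) → -a-> u12, -a-> u13
  u9 = b.a.0 | 0 | 0 → -b-> u14
  u10 = a.0 | 0 | (0 + 0 + a.0 + (0 + 0) | (0 + 0)) → -a-> u14, -a-> u15
  u11 = a.0 | a.0 | 0 → -a-> u14, -a-> u16
  u12 = 0 | a.0 | (0 + 0 + a.0 + (0 + 0) | (0 + 0)) → -a-> u15, -a-> u16
  u13 = 0 | a.a.0 | 0 → -a-> u16
  u14 = a.0 | 0 | 0 → -a-> u17
  u15 = 0 | 0 | (0 + 0 + a.0 + (0 + 0) | (0 + 0)) → -a-> u17
  u16 = 0 | a.0 | 0 → -a-> u17
  u17 = 0 | 0 | 0 → ·
LTS(Q): 18 reachable states
  v0 = b.a.0 | a.a.0 | (0 + 0 + a.0 + (0 + 0 + 0) | (0 + 0)) → -a-> v1, -a-> v2, -b-> v3
  v1 = b.a.0 | a.0 | (0 + 0 + a.0 + (0 + 0 + 0) | (0 + 0)) → -a-> v4, -a-> v5, -b-> v6
  v2 = b.a.0 | a.a.0 | 0 → -a-> v5, -b-> v7
  v3 = a.0 | a.a.0 | (0 + 0 + a.0 + (0 + 0 + 0) | (0 + 0)) → -a-> v6, -a-> v7, -a-> v8
  v4 = b.a.0 | 0 | (0 + 0 + a.0 + (0 + 0 + 0) | (0 + 0)) → -a-> v9, -b-> v10
  v5 = b.a.0 | a.0 | 0 → -a-> v9, -b-> v11
  v6 = a.0 | a.0 | (0 + 0 + a.0 + (0 + 0 + 0) | (0 + 0)) → -a-> v10, -a-> v11, -a-> v12
  v7 = a.0 | a.a.0 | 0 → -a-> v11, -a-> v13
  v8 = 0 | a.a.0 | (0 + 0 + a.0 + (0 + 0 + 0) | (0 + 0)) → -a-> v12, -a-> v13
  v9 = b.a.0 | 0 | 0 → -b-> v14
  v10 = a.0 | 0 | (0 + 0 + a.0 + (0 + 0 + 0) | (0 + 0)) → -a-> v14, -a-> v15
  v11 = a.0 | a.0 | 0 → -a-> v14, -a-> v16
  v12 = 0 | a.0 | (0 + 0 + a.0 + (0 + 0 + 0) | (0 + 0)) → -a-> v15, -a-> v16
  v13 = 0 | a.a.0 | 0 → -a-> v16
  v14 = a.0 | 0 | 0 → -a-> v17
  v15 = 0 | 0 | (0 + 0 + a.0 + (0 + 0 + 0) | (0 + 0)) → -a-> v17
  v16 = 0 | a.0 | 0 → -a-> v17
  v17 = 0 | 0 | 0 → ·
Bisimilarity quotient blocks:
  B0 = {u0, v0}
  B1 = {u1, u2, v1, v2}
  B2 = {u4, u5, v4, v5}
  B3 = {u9, v9}
  B4 = {u14, u15, u16, v14, v15, v16}
  B5 = {u17, v17}
  B6 = {u10, u11, u12, u13, v10, v11, v12, v13}
  B7 = {u6, u7, u8, v6, v7, v8}
  B8 = {u3, v3}
u0 ∈ B0, v0 ∈ B0 → same block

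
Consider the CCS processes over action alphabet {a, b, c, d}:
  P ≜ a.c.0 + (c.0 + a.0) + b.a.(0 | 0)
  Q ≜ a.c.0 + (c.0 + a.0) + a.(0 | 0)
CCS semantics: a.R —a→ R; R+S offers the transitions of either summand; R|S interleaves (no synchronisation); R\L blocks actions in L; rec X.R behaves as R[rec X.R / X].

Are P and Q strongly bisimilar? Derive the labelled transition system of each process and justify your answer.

P ≁ Q

LTS(P): 5 reachable states
  p0 = a.c.0 + (c.0 + a.0) + b.a.(0 | 0) → —a→ p1, —a→ p2, —b→ p3, —c→ p1
  p1 = 0 → deadlocked
  p2 = c.0 → —c→ p1
  p3 = a.(0 | 0) → —a→ p4
  p4 = 0 | 0 → deadlocked
LTS(Q): 4 reachable states
  q0 = a.c.0 + (c.0 + a.0) + a.(0 | 0) → —a→ q1, —a→ q2, —a→ q3, —c→ q1
  q1 = 0 → deadlocked
  q2 = 0 | 0 → deadlocked
  q3 = c.0 → —c→ q1
Coarsest stable partition (strong bisimilarity classes):
  B0 = {p0}
  B1 = {p1, p4, q1, q2}
  B2 = {p3}
  B3 = {p2, q3}
  B4 = {q0}
p0 ∈ B0, q0 ∈ B4 → different blocks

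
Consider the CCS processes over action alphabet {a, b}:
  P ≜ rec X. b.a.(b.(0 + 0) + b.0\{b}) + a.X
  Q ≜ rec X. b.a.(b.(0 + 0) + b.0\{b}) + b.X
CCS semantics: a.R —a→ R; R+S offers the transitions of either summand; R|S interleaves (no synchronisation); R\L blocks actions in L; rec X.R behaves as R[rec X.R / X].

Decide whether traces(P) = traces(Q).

LTS(P): 5 reachable states
  u0 = rec X. b.a.(b.(0 + 0) + b.0\{b}) + a.X → —a→ u0, —b→ u1
  u1 = a.(b.(0 + 0) + b.0\{b}) → —a→ u2
  u2 = b.(0 + 0) + b.0\{b} → —b→ u3, —b→ u4
  u3 = 0 + 0 → ·
  u4 = 0\{b} → ·
LTS(Q): 5 reachable states
  v0 = rec X. b.a.(b.(0 + 0) + b.0\{b}) + b.X → —b→ v0, —b→ v1
  v1 = a.(b.(0 + 0) + b.0\{b}) → —a→ v2
  v2 = b.(0 + 0) + b.0\{b} → —b→ v3, —b→ v4
  v3 = 0 + 0 → ·
  v4 = 0\{b} → ·
Run σ = ⟨a⟩ on P: start {u0}
  step 1 (a): {u0}
  P completes σ.
Run σ = ⟨a⟩ on Q: start {v0}
  step 1 (a): ∅  — Q cannot continue

traces(P) ≠ traces(Q) — witness ⟨a⟩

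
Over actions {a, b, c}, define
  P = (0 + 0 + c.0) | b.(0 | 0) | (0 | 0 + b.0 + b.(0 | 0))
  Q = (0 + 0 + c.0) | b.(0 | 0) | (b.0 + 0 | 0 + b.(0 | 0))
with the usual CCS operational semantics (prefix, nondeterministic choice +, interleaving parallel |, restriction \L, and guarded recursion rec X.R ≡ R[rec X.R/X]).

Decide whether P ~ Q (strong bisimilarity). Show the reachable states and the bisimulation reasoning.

YES

P's transition system — 12 states:
  p0 = (0 + 0 + c.0) | b.(0 | 0) | (0 | 0 + b.0 + b.(0 | 0)) :: --b--▸ p1, --b--▸ p2, --b--▸ p3, --c--▸ p4
  p1 = (0 + 0 + c.0) | (0 | 0) | (0 | 0 + b.0 + b.(0 | 0)) :: --b--▸ p5, --b--▸ p6, --c--▸ p7
  p2 = (0 + 0 + c.0) | b.(0 | 0) | (0 | 0) :: --b--▸ p5, --c--▸ p8
  p3 = (0 + 0 + c.0) | b.(0 | 0) | 0 :: --b--▸ p6, --c--▸ p9
  p4 = 0 | b.(0 | 0) | (0 | 0 + b.0 + b.(0 | 0)) :: --b--▸ p7, --b--▸ p8, --b--▸ p9
  p5 = (0 + 0 + c.0) | (0 | 0) | (0 | 0) :: --c--▸ p10
  p6 = (0 + 0 + c.0) | (0 | 0) | 0 :: --c--▸ p11
  p7 = 0 | (0 | 0) | (0 | 0 + b.0 + b.(0 | 0)) :: --b--▸ p10, --b--▸ p11
  p8 = 0 | b.(0 | 0) | (0 | 0) :: --b--▸ p10
  p9 = 0 | b.(0 | 0) | 0 :: --b--▸ p11
  p10 = 0 | (0 | 0) | (0 | 0) :: stopped
  p11 = 0 | (0 | 0) | 0 :: stopped
Q's transition system — 12 states:
  q0 = (0 + 0 + c.0) | b.(0 | 0) | (b.0 + 0 | 0 + b.(0 | 0)) :: --b--▸ q1, --b--▸ q2, --b--▸ q3, --c--▸ q4
  q1 = (0 + 0 + c.0) | (0 | 0) | (b.0 + 0 | 0 + b.(0 | 0)) :: --b--▸ q5, --b--▸ q6, --c--▸ q7
  q2 = (0 + 0 + c.0) | b.(0 | 0) | (0 | 0) :: --b--▸ q5, --c--▸ q8
  q3 = (0 + 0 + c.0) | b.(0 | 0) | 0 :: --b--▸ q6, --c--▸ q9
  q4 = 0 | b.(0 | 0) | (b.0 + 0 | 0 + b.(0 | 0)) :: --b--▸ q7, --b--▸ q8, --b--▸ q9
  q5 = (0 + 0 + c.0) | (0 | 0) | (0 | 0) :: --c--▸ q10
  q6 = (0 + 0 + c.0) | (0 | 0) | 0 :: --c--▸ q11
  q7 = 0 | (0 | 0) | (b.0 + 0 | 0 + b.(0 | 0)) :: --b--▸ q10, --b--▸ q11
  q8 = 0 | b.(0 | 0) | (0 | 0) :: --b--▸ q10
  q9 = 0 | b.(0 | 0) | 0 :: --b--▸ q11
  q10 = 0 | (0 | 0) | (0 | 0) :: stopped
  q11 = 0 | (0 | 0) | 0 :: stopped
Coarsest stable partition (strong bisimilarity classes):
  B0 = {p0, q0}
  B1 = {p1, p2, p3, q1, q2, q3}
  B2 = {p5, p6, q5, q6}
  B3 = {p10, p11, q10, q11}
  B4 = {p7, p8, p9, q7, q8, q9}
  B5 = {p4, q4}
p0 ∈ B0, q0 ∈ B0 → same block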